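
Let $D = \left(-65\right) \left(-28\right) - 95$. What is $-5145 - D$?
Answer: $-6870$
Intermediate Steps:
$D = 1725$ ($D = 1820 - 95 = 1725$)
$-5145 - D = -5145 - 1725 = -6870$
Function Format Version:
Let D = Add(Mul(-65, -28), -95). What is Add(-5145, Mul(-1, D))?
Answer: -6870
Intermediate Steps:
D = 1725 (D = Add(1820, -95) = 1725)
Add(-5145, Mul(-1, D)) = Add(-5145, Mul(-1, 1725)) = Add(-5145, -1725) = -6870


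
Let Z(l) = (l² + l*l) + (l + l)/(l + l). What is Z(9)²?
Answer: 26569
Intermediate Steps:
Z(l) = 1 + 2*l² (Z(l) = (l² + l²) + (2*l)/((2*l)) = 2*l² + (2*l)*(1/(2*l)) = 2*l² + 1 = 1 + 2*l²)
Z(9)² = (1 + 2*9²)² = (1 + 2*81)² = (1 + 162)² = 163² = 26569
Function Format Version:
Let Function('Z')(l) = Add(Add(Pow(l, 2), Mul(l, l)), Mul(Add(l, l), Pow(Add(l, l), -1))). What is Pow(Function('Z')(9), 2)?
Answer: 26569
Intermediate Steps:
Function('Z')(l) = Add(1, Mul(2, Pow(l, 2))) (Function('Z')(l) = Add(Add(Pow(l, 2), Pow(l, 2)), Mul(Mul(2, l), Pow(Mul(2, l), -1))) = Add(Mul(2, Pow(l, 2)), Mul(Mul(2, l), Mul(Rational(1, 2), Pow(l, -1)))) = Add(Mul(2, Pow(l, 2)), 1) = Add(1, Mul(2, Pow(l, 2))))
Pow(Function('Z')(9), 2) = Pow(Add(1, Mul(2, Pow(9, 2))), 2) = Pow(Add(1, Mul(2, 81)), 2) = Pow(Add(1, 162), 2) = Pow(163, 2) = 26569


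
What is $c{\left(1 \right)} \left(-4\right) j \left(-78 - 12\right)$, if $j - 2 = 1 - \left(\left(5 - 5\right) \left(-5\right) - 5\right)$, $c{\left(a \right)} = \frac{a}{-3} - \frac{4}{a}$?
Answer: $-12480$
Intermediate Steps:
$c{\left(a \right)} = - \frac{4}{a} - \frac{a}{3}$ ($c{\left(a \right)} = a \left(- \frac{1}{3}\right) - \frac{4}{a} = - \frac{a}{3} - \frac{4}{a} = - \frac{4}{a} - \frac{a}{3}$)
$j = 8$ ($j = 2 + \left(1 - \left(\left(5 - 5\right) \left(-5\right) - 5\right)\right) = 2 + \left(1 - \left(0 \left(-5\right) - 5\right)\right) = 2 + \left(1 - \left(0 - 5\right)\right) = 2 + \left(1 - -5\right) = 2 + \left(1 + 5\right) = 2 + 6 = 8$)
$c{\left(1 \right)} \left(-4\right) j \left(-78 - 12\right) = \left(- \frac{4}{1} - \frac{1}{3}\right) \left(-4\right) 8 \left(-78 - 12\right) = \left(\left(-4\right) 1 - \frac{1}{3}\right) \left(-4\right) 8 \left(-90\right) = \left(-4 - \frac{1}{3}\right) \left(-4\right) 8 \left(-90\right) = \left(- \frac{13}{3}\right) \left(-4\right) 8 \left(-90\right) = \frac{52}{3} \cdot 8 \left(-90\right) = \frac{416}{3} \left(-90\right) = -12480$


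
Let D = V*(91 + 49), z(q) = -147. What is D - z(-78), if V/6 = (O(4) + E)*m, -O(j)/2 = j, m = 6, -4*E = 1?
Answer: -41433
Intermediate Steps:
E = -¼ (E = -¼*1 = -¼ ≈ -0.25000)
O(j) = -2*j
V = -297 (V = 6*((-2*4 - ¼)*6) = 6*((-8 - ¼)*6) = 6*(-33/4*6) = 6*(-99/2) = -297)
D = -41580 (D = -297*(91 + 49) = -297*140 = -41580)
D - z(-78) = -41580 - 1*(-147) = -41580 + 147 = -41433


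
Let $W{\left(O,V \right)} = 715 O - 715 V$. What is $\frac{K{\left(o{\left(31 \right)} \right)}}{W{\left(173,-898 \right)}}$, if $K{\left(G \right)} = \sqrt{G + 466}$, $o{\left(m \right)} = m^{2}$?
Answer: $\frac{\sqrt{1427}}{765765} \approx 4.9331 \cdot 10^{-5}$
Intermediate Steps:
$W{\left(O,V \right)} = - 715 V + 715 O$
$K{\left(G \right)} = \sqrt{466 + G}$
$\frac{K{\left(o{\left(31 \right)} \right)}}{W{\left(173,-898 \right)}} = \frac{\sqrt{466 + 31^{2}}}{\left(-715\right) \left(-898\right) + 715 \cdot 173} = \frac{\sqrt{466 + 961}}{642070 + 123695} = \frac{\sqrt{1427}}{765765}$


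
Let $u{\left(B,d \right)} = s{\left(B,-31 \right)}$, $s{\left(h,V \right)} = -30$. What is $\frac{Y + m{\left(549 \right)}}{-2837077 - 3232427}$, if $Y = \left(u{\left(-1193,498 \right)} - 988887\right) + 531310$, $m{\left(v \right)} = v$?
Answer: $\frac{32647}{433536} \approx 0.075304$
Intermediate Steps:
$u{\left(B,d \right)} = -30$
$Y = -457607$ ($Y = \left(-30 - 988887\right) + 531310 = -988917 + 531310 = -457607$)
$\frac{Y + m{\left(549 \right)}}{-2837077 - 3232427} = \frac{-457607 + 549}{-2837077 - 3232427} = - \frac{457058}{-6069504} = \left(-457058\right) \left(- \frac{1}{6069504}\right) = \frac{32647}{433536}$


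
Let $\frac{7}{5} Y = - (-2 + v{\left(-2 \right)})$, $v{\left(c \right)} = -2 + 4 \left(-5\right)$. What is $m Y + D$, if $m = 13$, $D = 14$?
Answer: $\frac{1658}{7} \approx 236.86$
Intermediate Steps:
$v{\left(c \right)} = -22$ ($v{\left(c \right)} = -2 - 20 = -22$)
$Y = \frac{120}{7}$ ($Y = \frac{5 \left(- (-2 - 22)\right)}{7} = \frac{5 \left(\left(-1\right) \left(-24\right)\right)}{7} = \frac{5}{7} \cdot 24 = \frac{120}{7} \approx 17.143$)
$m Y + D = 13 \cdot \frac{120}{7} + 14 = \frac{1560}{7} + 14 = \frac{1658}{7}$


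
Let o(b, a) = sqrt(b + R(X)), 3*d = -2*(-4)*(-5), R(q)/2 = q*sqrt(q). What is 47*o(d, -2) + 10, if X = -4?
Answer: 10 + 94*sqrt(-30 - 36*I)/3 ≈ 100.98 - 194.24*I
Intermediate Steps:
R(q) = 2*q**(3/2) (R(q) = 2*(q*sqrt(q)) = 2*q**(3/2))
d = -40/3 (d = (-2*(-4)*(-5))/3 = (8*(-5))/3 = (1/3)*(-40) = -40/3 ≈ -13.333)
o(b, a) = sqrt(b - 16*I) (o(b, a) = sqrt(b + 2*(-4)**(3/2)) = sqrt(b + 2*(-8*I)) = sqrt(b - 16*I))
47*o(d, -2) + 10 = 47*sqrt(-40/3 - 16*I) + 10 = 10 + 47*sqrt(-40/3 - 16*I)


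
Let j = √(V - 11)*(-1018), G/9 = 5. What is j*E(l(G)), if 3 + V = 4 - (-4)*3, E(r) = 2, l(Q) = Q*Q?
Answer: -2036*√2 ≈ -2879.3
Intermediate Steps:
G = 45 (G = 9*5 = 45)
l(Q) = Q²
V = 13 (V = -3 + (4 - (-4)*3) = -3 + (4 - 1*(-12)) = -3 + (4 + 12) = -3 + 16 = 13)
j = -1018*√2 (j = √(13 - 11)*(-1018) = √2*(-1018) = -1018*√2 ≈ -1439.7)
j*E(l(G)) = -1018*√2*2 = -2036*√2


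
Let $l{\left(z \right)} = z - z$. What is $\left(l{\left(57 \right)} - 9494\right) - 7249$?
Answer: $-16743$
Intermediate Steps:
$l{\left(z \right)} = 0$
$\left(l{\left(57 \right)} - 9494\right) - 7249 = \left(0 - 9494\right) - 7249 = -9494 - 7249 = -16743$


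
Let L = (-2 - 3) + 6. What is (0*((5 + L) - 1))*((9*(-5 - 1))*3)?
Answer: 0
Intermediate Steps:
L = 1 (L = -5 + 6 = 1)
(0*((5 + L) - 1))*((9*(-5 - 1))*3) = (0*((5 + 1) - 1))*((9*(-5 - 1))*3) = (0*(6 - 1))*((9*(-6))*3) = (0*5)*(-54*3) = 0*(-162) = 0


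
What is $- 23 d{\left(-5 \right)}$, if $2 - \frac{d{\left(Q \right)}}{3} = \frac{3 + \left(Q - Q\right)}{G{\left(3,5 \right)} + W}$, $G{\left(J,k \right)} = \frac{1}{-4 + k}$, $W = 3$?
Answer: $- \frac{345}{4} \approx -86.25$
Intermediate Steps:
$d{\left(Q \right)} = \frac{15}{4}$ ($d{\left(Q \right)} = 6 - 3 \frac{3 + \left(Q - Q\right)}{\frac{1}{-4 + 5} + 3} = 6 - 3 \frac{3 + 0}{1^{-1} + 3} = 6 - 3 \frac{3}{1 + 3} = 6 - 3 \cdot \frac{3}{4} = 6 - 3 \cdot 3 \cdot \frac{1}{4} = 6 - \frac{9}{4} = \frac{15}{4}$)
$- 23 d{\left(-5 \right)} = \left(-23\right) \frac{15}{4} = - \frac{345}{4}$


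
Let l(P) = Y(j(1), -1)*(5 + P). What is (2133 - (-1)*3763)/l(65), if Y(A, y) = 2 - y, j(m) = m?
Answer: 2948/105 ≈ 28.076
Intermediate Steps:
l(P) = 15 + 3*P (l(P) = (2 - 1*(-1))*(5 + P) = (2 + 1)*(5 + P) = 3*(5 + P) = 15 + 3*P)
(2133 - (-1)*3763)/l(65) = (2133 - (-1)*3763)/(15 + 3*65) = (2133 - 1*(-3763))/(15 + 195) = (2133 + 3763)/210 = 5896*(1/210) = 2948/105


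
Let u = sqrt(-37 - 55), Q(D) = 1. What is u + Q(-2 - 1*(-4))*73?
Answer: 73 + 2*I*sqrt(23) ≈ 73.0 + 9.5917*I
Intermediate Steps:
u = 2*I*sqrt(23) (u = sqrt(-92) = 2*I*sqrt(23) ≈ 9.5917*I)
u + Q(-2 - 1*(-4))*73 = 2*I*sqrt(23) + 1*73 = 2*I*sqrt(23) + 73 = 73 + 2*I*sqrt(23)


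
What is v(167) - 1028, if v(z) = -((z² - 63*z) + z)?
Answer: -18563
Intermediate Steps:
v(z) = -z² + 62*z (v(z) = -(z² - 62*z) = -z² + 62*z)
v(167) - 1028 = 167*(62 - 1*167) - 1028 = 167*(62 - 167) - 1028 = 167*(-105) - 1028 = -17535 - 1028 = -18563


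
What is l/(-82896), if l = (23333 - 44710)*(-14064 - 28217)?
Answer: -903840937/82896 ≈ -10903.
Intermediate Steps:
l = 903840937 (l = -21377*(-42281) = 903840937)
l/(-82896) = 903840937/(-82896) = 903840937*(-1/82896) = -903840937/82896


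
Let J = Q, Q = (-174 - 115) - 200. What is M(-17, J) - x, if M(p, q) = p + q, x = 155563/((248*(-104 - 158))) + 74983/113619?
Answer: -3722746303775/7382508144 ≈ -504.27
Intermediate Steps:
Q = -489 (Q = -289 - 200 = -489)
J = -489
x = -12802817089/7382508144 (x = 155563/((248*(-262))) + 74983*(1/113619) = 155563/(-64976) + 74983/113619 = 155563*(-1/64976) + 74983/113619 = -155563/64976 + 74983/113619 = -12802817089/7382508144 ≈ -1.7342)
M(-17, J) - x = (-17 - 489) - 1*(-12802817089/7382508144) = -506 + 12802817089/7382508144 = -3722746303775/7382508144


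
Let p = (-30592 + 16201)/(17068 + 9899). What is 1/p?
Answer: -8989/4797 ≈ -1.8739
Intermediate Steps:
p = -4797/8989 (p = -14391/26967 = -14391*1/26967 = -4797/8989 ≈ -0.53365)
1/p = 1/(-4797/8989) = -8989/4797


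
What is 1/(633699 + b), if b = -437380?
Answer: 1/196319 ≈ 5.0938e-6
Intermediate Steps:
1/(633699 + b) = 1/(633699 - 437380) = 1/196319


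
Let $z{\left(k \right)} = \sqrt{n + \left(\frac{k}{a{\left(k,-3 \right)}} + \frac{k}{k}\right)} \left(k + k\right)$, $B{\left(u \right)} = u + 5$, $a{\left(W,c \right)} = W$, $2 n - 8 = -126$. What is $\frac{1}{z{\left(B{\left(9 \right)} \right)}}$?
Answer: $- \frac{i \sqrt{57}}{1596} \approx - 0.0047305 i$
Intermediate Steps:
$n = -59$ ($n = 4 + \frac{1}{2} \left(-126\right) = 4 - 63 = -59$)
$B{\left(u \right)} = 5 + u$
$z{\left(k \right)} = 2 i k \sqrt{57}$ ($z{\left(k \right)} = \sqrt{-59 + \left(\frac{k}{k} + \frac{k}{k}\right)} \left(k + k\right) = \sqrt{-59 + \left(1 + 1\right)} 2 k = \sqrt{-59 + 2} \cdot 2 k = \sqrt{-57} \cdot 2 k = i \sqrt{57} \cdot 2 k = 2 i k \sqrt{57}$)
$\frac{1}{z{\left(B{\left(9 \right)} \right)}} = \frac{1}{2 i \left(5 + 9\right) \sqrt{57}} = \frac{1}{2 i 14 \sqrt{57}} = \frac{1}{28 i \sqrt{57}} = - \frac{i \sqrt{57}}{1596}$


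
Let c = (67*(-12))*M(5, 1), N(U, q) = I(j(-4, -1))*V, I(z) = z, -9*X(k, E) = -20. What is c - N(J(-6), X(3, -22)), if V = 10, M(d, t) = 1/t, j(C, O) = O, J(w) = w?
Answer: -794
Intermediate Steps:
X(k, E) = 20/9 (X(k, E) = -⅑*(-20) = 20/9)
N(U, q) = -10 (N(U, q) = -1*10 = -10)
c = -804 (c = (67*(-12))/1 = -804*1 = -804)
c - N(J(-6), X(3, -22)) = -804 - 1*(-10) = -804 + 10 = -794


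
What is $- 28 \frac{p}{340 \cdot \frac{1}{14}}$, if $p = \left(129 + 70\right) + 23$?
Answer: $- \frac{21756}{85} \approx -255.95$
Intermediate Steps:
$p = 222$ ($p = 199 + 23 = 222$)
$- 28 \frac{p}{340 \cdot \frac{1}{14}} = - 28 \frac{222}{340 \cdot \frac{1}{14}} = - 28 \frac{222}{\frac{170}{7}} = - 28 \cdot 222 \cdot \frac{7}{170} = \left(-28\right) \frac{777}{85} = - \frac{21756}{85}$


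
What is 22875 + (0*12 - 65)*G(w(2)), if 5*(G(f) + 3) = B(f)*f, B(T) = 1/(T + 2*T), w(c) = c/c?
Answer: 69197/3 ≈ 23066.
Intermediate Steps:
w(c) = 1
B(T) = 1/(3*T)
G(f) = -44/15 (G(f) = -3 + ((1/(3*f))*f)/5 = -3 + (⅕)*(⅓) = -3 + 1/15 = -44/15)
22875 + (0*12 - 65)*G(w(2)) = 22875 + (0*12 - 65)*(-44/15) = 22875 + (0 - 65)*(-44/15) = 22875 - 65*(-44/15) = 22875 + 572/3 = 69197/3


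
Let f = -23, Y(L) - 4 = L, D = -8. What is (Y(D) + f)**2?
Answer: 729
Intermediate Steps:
Y(L) = 4 + L
(Y(D) + f)**2 = ((4 - 8) - 23)**2 = (-4 - 23)**2 = (-27)**2 = 729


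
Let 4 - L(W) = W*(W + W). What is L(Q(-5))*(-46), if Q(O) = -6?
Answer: 3128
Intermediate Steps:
L(W) = 4 - 2*W² (L(W) = 4 - W*(W + W) = 4 - W*2*W = 4 - 2*W²)
L(Q(-5))*(-46) = (4 - 2*(-6)²)*(-46) = (4 - 2*36)*(-46) = (4 - 72)*(-46) = -68*(-46) = 3128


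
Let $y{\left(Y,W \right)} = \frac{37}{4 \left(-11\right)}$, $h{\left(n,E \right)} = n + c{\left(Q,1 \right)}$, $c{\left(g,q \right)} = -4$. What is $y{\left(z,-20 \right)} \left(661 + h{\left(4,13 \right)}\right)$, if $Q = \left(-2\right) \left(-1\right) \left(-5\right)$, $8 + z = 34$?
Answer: $- \frac{24457}{44} \approx -555.84$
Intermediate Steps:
$z = 26$ ($z = -8 + 34 = 26$)
$Q = -10$ ($Q = 2 \left(-5\right) = -10$)
$h{\left(n,E \right)} = -4 + n$ ($h{\left(n,E \right)} = n - 4 = -4 + n$)
$y{\left(Y,W \right)} = - \frac{37}{44}$ ($y{\left(Y,W \right)} = \frac{37}{-44} = 37 \left(- \frac{1}{44}\right) = - \frac{37}{44}$)
$y{\left(z,-20 \right)} \left(661 + h{\left(4,13 \right)}\right) = - \frac{37 \left(661 + \left(-4 + 4\right)\right)}{44} = - \frac{37 \left(661 + 0\right)}{44} = \left(- \frac{37}{44}\right) 661 = - \frac{24457}{44}$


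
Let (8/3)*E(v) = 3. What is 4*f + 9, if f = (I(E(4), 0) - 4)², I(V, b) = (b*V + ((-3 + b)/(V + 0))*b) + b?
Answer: 73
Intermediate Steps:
E(v) = 9/8 (E(v) = (3/8)*3 = 9/8)
I(V, b) = b + V*b + b*(-3 + b)/V (I(V, b) = (V*b + ((-3 + b)/V)*b) + b = (V*b + b*(-3 + b)/V) + b = b + V*b + b*(-3 + b)/V)
f = 16 (f = (0*(-3 + 0 + 9*(1 + 9/8)/8)/(9/8) - 4)² = (0*(8/9)*(-3 + 0 + (9/8)*(17/8)) - 4)² = (0*(8/9)*(-3 + 0 + 153/64) - 4)² = (0*(8/9)*(-39/64) - 4)² = (0 - 4)² = (-4)² = 16)
4*f + 9 = 4*16 + 9 = 64 + 9 = 73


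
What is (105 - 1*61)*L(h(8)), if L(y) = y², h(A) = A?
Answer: 2816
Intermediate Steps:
(105 - 1*61)*L(h(8)) = (105 - 1*61)*8² = (105 - 61)*64 = 44*64 = 2816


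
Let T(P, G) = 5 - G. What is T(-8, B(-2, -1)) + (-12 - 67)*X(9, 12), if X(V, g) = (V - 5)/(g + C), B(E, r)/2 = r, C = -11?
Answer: -309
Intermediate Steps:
B(E, r) = 2*r
X(V, g) = (-5 + V)/(-11 + g) (X(V, g) = (V - 5)/(g - 11) = (-5 + V)/(-11 + g))
T(-8, B(-2, -1)) + (-12 - 67)*X(9, 12) = (5 - 2*(-1)) + (-12 - 67)*((-5 + 9)/(-11 + 12)) = (5 - 1*(-2)) - 79*4/1 = (5 + 2) - 79*4 = 7 - 79*4 = 7 - 316 = -309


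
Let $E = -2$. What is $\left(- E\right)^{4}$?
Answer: $16$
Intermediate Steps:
$\left(- E\right)^{4} = \left(\left(-1\right) \left(-2\right)\right)^{4} = 2^{4} = 16$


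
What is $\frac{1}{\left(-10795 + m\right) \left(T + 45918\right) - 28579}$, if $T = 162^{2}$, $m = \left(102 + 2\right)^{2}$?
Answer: $\frac{1}{1486823} \approx 6.7257 \cdot 10^{-7}$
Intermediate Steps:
$m = 10816$ ($m = 104^{2} = 10816$)
$T = 26244$
$\frac{1}{\left(-10795 + m\right) \left(T + 45918\right) - 28579} = \frac{1}{\left(-10795 + 10816\right) \left(26244 + 45918\right) - 28579} = \frac{1}{21 \cdot 72162 - 28579} = \frac{1}{1515402 - 28579} = \frac{1}{1486823}$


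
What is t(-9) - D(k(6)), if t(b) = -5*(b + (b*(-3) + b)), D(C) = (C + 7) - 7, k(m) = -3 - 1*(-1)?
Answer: -43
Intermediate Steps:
k(m) = -2 (k(m) = -3 + 1 = -2)
D(C) = C (D(C) = (7 + C) - 7 = C)
t(b) = 5*b (t(b) = -5*(b + (-3*b + b)) = -5*(b - 2*b) = -(-5)*b = 5*b)
t(-9) - D(k(6)) = 5*(-9) - 1*(-2) = -45 + 2 = -43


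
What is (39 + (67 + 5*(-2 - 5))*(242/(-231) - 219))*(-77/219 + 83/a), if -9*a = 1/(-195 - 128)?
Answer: -7770348458486/4599 ≈ -1.6896e+9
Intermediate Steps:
a = 1/2907 (a = -1/(9*(-195 - 128)) = -⅑/(-323) = -⅑*(-1/323) = 1/2907 ≈ 0.00034400)
(39 + (67 + 5*(-2 - 5))*(242/(-231) - 219))*(-77/219 + 83/a) = (39 + (67 + 5*(-2 - 5))*(242/(-231) - 219))*(-77/219 + 83/(1/2907)) = (39 + (67 + 5*(-7))*(242*(-1/231) - 219))*(-77*1/219 + 83*2907) = (39 + (67 - 35)*(-22/21 - 219))*(-77/219 + 241281) = (39 + 32*(-4621/21))*(52840462/219) = (39 - 147872/21)*(52840462/219) = -147053/21*52840462/219 = -7770348458486/4599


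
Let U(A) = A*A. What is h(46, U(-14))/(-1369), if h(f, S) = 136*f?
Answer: -6256/1369 ≈ -4.5698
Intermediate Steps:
U(A) = A**2
h(46, U(-14))/(-1369) = (136*46)/(-1369) = 6256*(-1/1369) = -6256/1369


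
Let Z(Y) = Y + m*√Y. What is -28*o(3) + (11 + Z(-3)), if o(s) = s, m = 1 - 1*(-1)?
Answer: -76 + 2*I*√3 ≈ -76.0 + 3.4641*I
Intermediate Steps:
m = 2 (m = 1 + 1 = 2)
Z(Y) = Y + 2*√Y
-28*o(3) + (11 + Z(-3)) = -28*3 + (11 + (-3 + 2*√(-3))) = -84 + (11 + (-3 + 2*(I*√3))) = -84 + (11 + (-3 + 2*I*√3)) = -84 + (8 + 2*I*√3) = -76 + 2*I*√3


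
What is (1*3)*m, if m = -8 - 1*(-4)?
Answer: -12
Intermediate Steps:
m = -4 (m = -8 + 4 = -4)
(1*3)*m = (1*3)*(-4) = 3*(-4) = -12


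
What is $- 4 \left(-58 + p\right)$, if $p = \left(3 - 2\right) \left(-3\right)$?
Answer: $244$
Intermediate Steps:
$p = -3$ ($p = 1 \left(-3\right) = -3$)
$- 4 \left(-58 + p\right) = - 4 \left(-58 - 3\right) = \left(-4\right) \left(-61\right) = 244$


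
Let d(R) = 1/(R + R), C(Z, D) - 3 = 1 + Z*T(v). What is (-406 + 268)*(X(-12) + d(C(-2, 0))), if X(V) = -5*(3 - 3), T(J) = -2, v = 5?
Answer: -69/8 ≈ -8.6250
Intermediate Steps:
C(Z, D) = 4 - 2*Z (C(Z, D) = 3 + (1 + Z*(-2)) = 3 + (1 - 2*Z) = 4 - 2*Z)
X(V) = 0 (X(V) = -5*0 = 0)
d(R) = 1/(2*R)
(-406 + 268)*(X(-12) + d(C(-2, 0))) = (-406 + 268)*(0 + 1/(2*(4 - 2*(-2)))) = -138*(0 + 1/(2*(4 + 4))) = -138*(0 + (½)/8) = -138*(0 + (½)*(⅛)) = -138*(0 + 1/16) = -138*1/16 = -69/8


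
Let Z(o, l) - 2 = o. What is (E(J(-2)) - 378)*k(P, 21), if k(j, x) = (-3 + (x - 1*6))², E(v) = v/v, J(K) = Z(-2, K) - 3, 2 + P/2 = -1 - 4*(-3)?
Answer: -54288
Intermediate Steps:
Z(o, l) = 2 + o
P = 18 (P = -4 + 2*(-1 - 4*(-3)) = -4 + 2*(-1 + 12) = -4 + 2*11 = -4 + 22 = 18)
J(K) = -3 (J(K) = (2 - 2) - 3 = 0 - 3 = -3)
E(v) = 1
k(j, x) = (-9 + x)² (k(j, x) = (-3 + (x - 6))² = (-3 + (-6 + x))² = (-9 + x)²)
(E(J(-2)) - 378)*k(P, 21) = (1 - 378)*(-9 + 21)² = -377*12² = -377*144 = -54288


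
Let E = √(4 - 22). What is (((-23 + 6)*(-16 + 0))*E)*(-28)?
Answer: -22848*I*√2 ≈ -32312.0*I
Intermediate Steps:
E = 3*I*√2 (E = √(-18) = 3*I*√2 ≈ 4.2426*I)
(((-23 + 6)*(-16 + 0))*E)*(-28) = (((-23 + 6)*(-16 + 0))*(3*I*√2))*(-28) = ((-17*(-16))*(3*I*√2))*(-28) = (272*(3*I*√2))*(-28) = (816*I*√2)*(-28) = -22848*I*√2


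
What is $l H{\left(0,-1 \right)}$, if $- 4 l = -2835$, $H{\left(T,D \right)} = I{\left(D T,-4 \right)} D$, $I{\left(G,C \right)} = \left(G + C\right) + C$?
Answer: $5670$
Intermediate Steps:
$I{\left(G,C \right)} = G + 2 C$ ($I{\left(G,C \right)} = \left(C + G\right) + C = G + 2 C$)
$H{\left(T,D \right)} = D \left(-8 + D T\right)$ ($H{\left(T,D \right)} = \left(D T + 2 \left(-4\right)\right) D = \left(D T - 8\right) D = \left(-8 + D T\right) D = D \left(-8 + D T\right)$)
$l = \frac{2835}{4}$ ($l = \left(- \frac{1}{4}\right) \left(-2835\right) = \frac{2835}{4} \approx 708.75$)
$l H{\left(0,-1 \right)} = \frac{2835 \left(- (-8 - 0)\right)}{4} = \frac{2835 \left(- (-8 + 0)\right)}{4} = \frac{2835 \left(\left(-1\right) \left(-8\right)\right)}{4} = \frac{2835}{4} \cdot 8 = 5670$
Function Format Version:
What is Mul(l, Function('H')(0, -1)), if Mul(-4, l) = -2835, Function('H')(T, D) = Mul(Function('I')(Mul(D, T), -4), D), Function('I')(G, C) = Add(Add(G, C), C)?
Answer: 5670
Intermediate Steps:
Function('I')(G, C) = Add(G, Mul(2, C)) (Function('I')(G, C) = Add(Add(C, G), C) = Add(G, Mul(2, C)))
Function('H')(T, D) = Mul(D, Add(-8, Mul(D, T))) (Function('H')(T, D) = Mul(Add(Mul(D, T), Mul(2, -4)), D) = Mul(Add(Mul(D, T), -8), D) = Mul(Add(-8, Mul(D, T)), D) = Mul(D, Add(-8, Mul(D, T))))
l = Rational(2835, 4) (l = Mul(Rational(-1, 4), -2835) = Rational(2835, 4) ≈ 708.75)
Mul(l, Function('H')(0, -1)) = Mul(Rational(2835, 4), Mul(-1, Add(-8, Mul(-1, 0)))) = Mul(Rational(2835, 4), Mul(-1, Add(-8, 0))) = Mul(Rational(2835, 4), Mul(-1, -8)) = Mul(Rational(2835, 4), 8) = 5670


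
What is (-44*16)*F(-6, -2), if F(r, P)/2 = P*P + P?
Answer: -2816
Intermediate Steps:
F(r, P) = 2*P + 2*P**2 (F(r, P) = 2*(P*P + P) = 2*(P**2 + P) = 2*(P + P**2) = 2*P + 2*P**2)
(-44*16)*F(-6, -2) = (-44*16)*(2*(-2)*(1 - 2)) = -1408*(-2)*(-1) = -704*4 = -2816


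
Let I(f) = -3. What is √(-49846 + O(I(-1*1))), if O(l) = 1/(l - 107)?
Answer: 3*I*√67015190/110 ≈ 223.26*I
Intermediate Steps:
O(l) = 1/(-107 + l)
√(-49846 + O(I(-1*1))) = √(-49846 + 1/(-107 - 3)) = √(-49846 + 1/(-110)) = √(-49846 - 1/110) = √(-5483061/110) = 3*I*√67015190/110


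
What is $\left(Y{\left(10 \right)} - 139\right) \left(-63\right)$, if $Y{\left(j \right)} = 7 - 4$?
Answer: $8568$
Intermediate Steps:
$Y{\left(j \right)} = 3$
$\left(Y{\left(10 \right)} - 139\right) \left(-63\right) = \left(3 - 139\right) \left(-63\right) = \left(-136\right) \left(-63\right) = 8568$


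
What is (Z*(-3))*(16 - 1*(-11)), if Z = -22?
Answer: 1782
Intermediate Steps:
(Z*(-3))*(16 - 1*(-11)) = (-22*(-3))*(16 - 1*(-11)) = 66*(16 + 11) = 66*27 = 1782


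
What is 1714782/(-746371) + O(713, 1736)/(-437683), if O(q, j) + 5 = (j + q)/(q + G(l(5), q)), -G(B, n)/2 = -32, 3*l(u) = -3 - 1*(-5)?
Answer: -583161460903606/253825619051361 ≈ -2.2975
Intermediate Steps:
l(u) = ⅔ (l(u) = (-3 - 1*(-5))/3 = (-3 + 5)/3 = (⅓)*2 = ⅔)
G(B, n) = 64 (G(B, n) = -2*(-32) = 64)
O(q, j) = -5 + (j + q)/(64 + q) (O(q, j) = -5 + (j + q)/(q + 64) = -5 + (j + q)/(64 + q))
1714782/(-746371) + O(713, 1736)/(-437683) = 1714782/(-746371) + ((-320 + 1736 - 4*713)/(64 + 713))/(-437683) = 1714782*(-1/746371) + ((-320 + 1736 - 2852)/777)*(-1/437683) = -1714782/746371 + ((1/777)*(-1436))*(-1/437683) = -1714782/746371 - 1436/777*(-1/437683) = -1714782/746371 + 1436/340079691 = -583161460903606/253825619051361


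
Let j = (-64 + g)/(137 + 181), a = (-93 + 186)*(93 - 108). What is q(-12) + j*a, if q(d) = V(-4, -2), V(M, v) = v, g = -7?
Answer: 32803/106 ≈ 309.46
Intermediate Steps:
a = -1395 (a = 93*(-15) = -1395)
j = -71/318 (j = (-64 - 7)/(137 + 181) = -71/318 ≈ -0.22327)
q(d) = -2
q(-12) + j*a = -2 - 71/318*(-1395) = -2 + 33015/106 = 32803/106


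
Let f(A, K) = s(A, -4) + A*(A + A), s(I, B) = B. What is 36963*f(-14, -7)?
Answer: 14341644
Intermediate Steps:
f(A, K) = -4 + 2*A² (f(A, K) = -4 + A*(A + A) = -4 + A*(2*A) = -4 + 2*A²)
36963*f(-14, -7) = 36963*(-4 + 2*(-14)²) = 36963*(-4 + 2*196) = 36963*(-4 + 392) = 36963*388 = 14341644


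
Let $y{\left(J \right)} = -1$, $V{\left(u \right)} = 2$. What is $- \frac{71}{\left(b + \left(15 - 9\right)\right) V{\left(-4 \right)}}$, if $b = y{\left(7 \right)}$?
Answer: $- \frac{71}{10} \approx -7.1$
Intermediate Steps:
$b = -1$
$- \frac{71}{\left(b + \left(15 - 9\right)\right) V{\left(-4 \right)}} = - \frac{71}{\left(-1 + \left(15 - 9\right)\right) 2} = - \frac{71}{\left(-1 + 6\right) 2} = - \frac{71}{5 \cdot 2} = - \frac{71}{10}$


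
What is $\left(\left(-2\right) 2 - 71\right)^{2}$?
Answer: $5625$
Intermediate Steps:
$\left(\left(-2\right) 2 - 71\right)^{2} = \left(-4 - 71\right)^{2} = \left(-75\right)^{2} = 5625$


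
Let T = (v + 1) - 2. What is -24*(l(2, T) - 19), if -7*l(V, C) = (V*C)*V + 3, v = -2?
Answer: 2976/7 ≈ 425.14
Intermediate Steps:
T = -3 (T = (-2 + 1) - 2 = -1 - 2 = -3)
l(V, C) = -3/7 - C*V²/7 (l(V, C) = -((V*C)*V + 3)/7 = -((C*V)*V + 3)/7 = -(C*V² + 3)/7 = -(3 + C*V²)/7 = -3/7 - C*V²/7)
-24*(l(2, T) - 19) = -24*((-3/7 - ⅐*(-3)*2²) - 19) = -24*((-3/7 - ⅐*(-3)*4) - 19) = -24*((-3/7 + 12/7) - 19) = -24*(9/7 - 19) = -24*(-124/7) = 2976/7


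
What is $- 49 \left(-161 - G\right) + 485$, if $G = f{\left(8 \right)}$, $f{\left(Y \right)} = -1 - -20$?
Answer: $9305$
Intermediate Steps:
$f{\left(Y \right)} = 19$ ($f{\left(Y \right)} = -1 + 20 = 19$)
$G = 19$
$- 49 \left(-161 - G\right) + 485 = - 49 \left(-161 - 19\right) + 485 = \left(-49\right) \left(-180\right) + 485 = 8820 + 485 = 9305$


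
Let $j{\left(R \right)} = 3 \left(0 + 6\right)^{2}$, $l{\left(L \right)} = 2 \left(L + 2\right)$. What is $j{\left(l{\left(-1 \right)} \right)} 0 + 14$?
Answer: $14$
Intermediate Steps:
$l{\left(L \right)} = 4 + 2 L$ ($l{\left(L \right)} = 2 \left(2 + L\right) = 4 + 2 L$)
$j{\left(R \right)} = 108$ ($j{\left(R \right)} = 3 \cdot 6^{2} = 3 \cdot 36 = 108$)
$j{\left(l{\left(-1 \right)} \right)} 0 + 14 = 108 \cdot 0 + 14 = 0 + 14 = 14$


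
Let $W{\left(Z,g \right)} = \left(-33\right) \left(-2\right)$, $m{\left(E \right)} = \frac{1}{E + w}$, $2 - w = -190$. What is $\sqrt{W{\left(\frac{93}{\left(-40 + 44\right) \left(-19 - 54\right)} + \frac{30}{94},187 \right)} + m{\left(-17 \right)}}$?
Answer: $\frac{\sqrt{80857}}{35} \approx 8.1244$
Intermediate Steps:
$w = 192$ ($w = 2 - -190 = 2 + 190 = 192$)
$m{\left(E \right)} = \frac{1}{192 + E}$ ($m{\left(E \right)} = \frac{1}{E + 192} = \frac{1}{192 + E}$)
$W{\left(Z,g \right)} = 66$
$\sqrt{W{\left(\frac{93}{\left(-40 + 44\right) \left(-19 - 54\right)} + \frac{30}{94},187 \right)} + m{\left(-17 \right)}} = \sqrt{66 + \frac{1}{192 - 17}} = \sqrt{66 + \frac{1}{175}} = \sqrt{\frac{11551}{175}} = \frac{\sqrt{80857}}{35}$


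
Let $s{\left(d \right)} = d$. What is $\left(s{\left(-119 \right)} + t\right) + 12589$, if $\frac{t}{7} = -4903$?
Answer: $-21851$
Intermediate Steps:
$t = -34321$ ($t = 7 \left(-4903\right) = -34321$)
$\left(s{\left(-119 \right)} + t\right) + 12589 = \left(-119 - 34321\right) + 12589 = -34440 + 12589 = -21851$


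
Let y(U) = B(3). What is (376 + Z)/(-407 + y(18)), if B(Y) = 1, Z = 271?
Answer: -647/406 ≈ -1.5936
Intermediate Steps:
y(U) = 1
(376 + Z)/(-407 + y(18)) = (376 + 271)/(-407 + 1) = 647/(-406) = 647*(-1/406) = -647/406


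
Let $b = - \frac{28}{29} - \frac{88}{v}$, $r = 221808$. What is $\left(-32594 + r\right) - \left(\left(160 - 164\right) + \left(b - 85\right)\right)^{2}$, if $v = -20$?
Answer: $\frac{3824290701}{21025} \approx 1.8189 \cdot 10^{5}$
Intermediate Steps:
$b = \frac{498}{145}$ ($b = - \frac{28}{29} - \frac{88}{-20} = \left(-28\right) \frac{1}{29} - - \frac{22}{5} = - \frac{28}{29} + \frac{22}{5} = \frac{498}{145} \approx 3.4345$)
$\left(-32594 + r\right) - \left(\left(160 - 164\right) + \left(b - 85\right)\right)^{2} = \left(-32594 + 221808\right) - \left(\left(160 - 164\right) + \left(\frac{498}{145} - 85\right)\right)^{2} = 189214 - \left(-4 + \left(\frac{498}{145} - 85\right)\right)^{2} = 189214 - \left(-4 - \frac{11827}{145}\right)^{2} = 189214 - \left(- \frac{12407}{145}\right)^{2} = 189214 - \frac{153933649}{21025} = \frac{3824290701}{21025}$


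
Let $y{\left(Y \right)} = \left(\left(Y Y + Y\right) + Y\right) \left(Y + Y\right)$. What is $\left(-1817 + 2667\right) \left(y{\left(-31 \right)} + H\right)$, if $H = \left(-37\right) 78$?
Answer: $-49830400$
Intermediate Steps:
$H = -2886$
$y{\left(Y \right)} = 2 Y \left(Y^{2} + 2 Y\right)$ ($y{\left(Y \right)} = \left(\left(Y^{2} + Y\right) + Y\right) 2 Y = \left(\left(Y + Y^{2}\right) + Y\right) 2 Y = \left(Y^{2} + 2 Y\right) 2 Y = 2 Y \left(Y^{2} + 2 Y\right)$)
$\left(-1817 + 2667\right) \left(y{\left(-31 \right)} + H\right) = \left(-1817 + 2667\right) \left(2 \left(-31\right)^{2} \left(2 - 31\right) - 2886\right) = 850 \left(2 \cdot 961 \left(-29\right) - 2886\right) = 850 \left(-55738 - 2886\right) = 850 \left(-58624\right) = -49830400$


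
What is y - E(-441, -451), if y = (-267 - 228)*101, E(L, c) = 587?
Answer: -50582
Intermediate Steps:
y = -49995 (y = -495*101 = -49995)
y - E(-441, -451) = -49995 - 1*587 = -49995 - 587 = -50582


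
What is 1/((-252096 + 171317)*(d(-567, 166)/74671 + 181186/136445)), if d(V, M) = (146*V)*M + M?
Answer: 10188484595/150366033091529256 ≈ 6.7758e-8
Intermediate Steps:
d(V, M) = M + 146*M*V (d(V, M) = 146*M*V + M = M + 146*M*V)
1/((-252096 + 171317)*(d(-567, 166)/74671 + 181186/136445)) = 1/((-252096 + 171317)*((166*(1 + 146*(-567)))/74671 + 181186/136445)) = 1/((-80779)*((166*(1 - 82782))*(1/74671) + 181186*(1/136445))) = -1/(80779*((166*(-82781))*(1/74671) + 181186/136445)) = -1/(80779*(-13741646*1/74671 + 181186/136445)) = -1/(80779*(-13741646/74671 + 181186/136445)) = -1/(80779*(-1861449548664/10188484595)) = -1/80779*(-10188484595/1861449548664) = 10188484595/150366033091529256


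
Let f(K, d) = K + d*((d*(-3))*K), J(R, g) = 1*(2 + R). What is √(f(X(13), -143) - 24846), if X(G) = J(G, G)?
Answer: 6*I*√26251 ≈ 972.13*I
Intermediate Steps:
J(R, g) = 2 + R
X(G) = 2 + G
f(K, d) = K - 3*K*d² (f(K, d) = K + d*((-3*d)*K) = K + d*(-3*K*d) = K - 3*K*d²)
√(f(X(13), -143) - 24846) = √((2 + 13)*(1 - 3*(-143)²) - 24846) = √(15*(1 - 3*20449) - 24846) = √(15*(1 - 61347) - 24846) = √(15*(-61346) - 24846) = √(-920190 - 24846) = √(-945036) = 6*I*√26251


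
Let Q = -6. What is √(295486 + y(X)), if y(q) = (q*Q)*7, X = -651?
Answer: 22*√667 ≈ 568.18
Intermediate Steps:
y(q) = -42*q (y(q) = (q*(-6))*7 = -6*q*7 = -42*q)
√(295486 + y(X)) = √(295486 - 42*(-651)) = √(295486 + 27342) = √322828 = 22*√667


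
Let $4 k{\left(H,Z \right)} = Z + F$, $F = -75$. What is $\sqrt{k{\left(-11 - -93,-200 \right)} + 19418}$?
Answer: $\frac{\sqrt{77397}}{2} \approx 139.1$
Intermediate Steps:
$k{\left(H,Z \right)} = - \frac{75}{4} + \frac{Z}{4}$ ($k{\left(H,Z \right)} = \frac{Z - 75}{4} = \frac{-75 + Z}{4} = - \frac{75}{4} + \frac{Z}{4}$)
$\sqrt{k{\left(-11 - -93,-200 \right)} + 19418} = \sqrt{\left(- \frac{75}{4} + \frac{1}{4} \left(-200\right)\right) + 19418} = \sqrt{\left(- \frac{75}{4} - 50\right) + 19418} = \sqrt{- \frac{275}{4} + 19418} = \sqrt{\frac{77397}{4}} = \frac{\sqrt{77397}}{2}$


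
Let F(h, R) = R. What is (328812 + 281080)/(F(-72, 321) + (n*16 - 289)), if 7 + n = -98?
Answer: -152473/412 ≈ -370.08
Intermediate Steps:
n = -105 (n = -7 - 98 = -105)
(328812 + 281080)/(F(-72, 321) + (n*16 - 289)) = (328812 + 281080)/(321 + (-105*16 - 289)) = 609892/(321 + (-1680 - 289)) = 609892/(321 - 1969) = 609892/(-1648) = 609892*(-1/1648) = -152473/412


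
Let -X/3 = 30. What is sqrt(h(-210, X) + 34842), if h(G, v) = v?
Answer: 8*sqrt(543) ≈ 186.42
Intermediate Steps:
X = -90 (X = -3*30 = -90)
sqrt(h(-210, X) + 34842) = sqrt(-90 + 34842) = sqrt(34752) = 8*sqrt(543)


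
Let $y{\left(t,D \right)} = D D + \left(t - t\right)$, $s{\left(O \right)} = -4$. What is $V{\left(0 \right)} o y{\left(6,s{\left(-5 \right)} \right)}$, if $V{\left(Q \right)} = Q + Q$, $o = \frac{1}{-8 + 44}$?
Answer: $0$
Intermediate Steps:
$y{\left(t,D \right)} = D^{2}$ ($y{\left(t,D \right)} = D^{2} + 0 = D^{2}$)
$o = \frac{1}{36} \approx 0.027778$
$V{\left(Q \right)} = 2 Q$
$V{\left(0 \right)} o y{\left(6,s{\left(-5 \right)} \right)} = 2 \cdot 0 \cdot \frac{1}{36} \left(-4\right)^{2} = 0 \cdot \frac{1}{36} \cdot 16 = 0 \cdot 16 = 0$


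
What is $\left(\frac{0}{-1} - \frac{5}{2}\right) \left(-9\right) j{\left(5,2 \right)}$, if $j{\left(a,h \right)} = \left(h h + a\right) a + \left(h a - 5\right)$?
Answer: $1125$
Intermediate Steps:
$j{\left(a,h \right)} = -5 + a h + a \left(a + h^{2}\right)$ ($j{\left(a,h \right)} = \left(h^{2} + a\right) a + \left(a h - 5\right) = \left(a + h^{2}\right) a + \left(-5 + a h\right) = a \left(a + h^{2}\right) + \left(-5 + a h\right) = -5 + a h + a \left(a + h^{2}\right)$)
$\left(\frac{0}{-1} - \frac{5}{2}\right) \left(-9\right) j{\left(5,2 \right)} = \left(\frac{0}{-1} - \frac{5}{2}\right) \left(-9\right) \left(-5 + 5^{2} + 5 \cdot 2 + 5 \cdot 2^{2}\right) = \left(0 \left(-1\right) - \frac{5}{2}\right) \left(-9\right) \left(-5 + 25 + 10 + 5 \cdot 4\right) = \left(0 - \frac{5}{2}\right) \left(-9\right) \left(-5 + 25 + 10 + 20\right) = \left(- \frac{5}{2}\right) \left(-9\right) 50 = \frac{45}{2} \cdot 50 = 1125$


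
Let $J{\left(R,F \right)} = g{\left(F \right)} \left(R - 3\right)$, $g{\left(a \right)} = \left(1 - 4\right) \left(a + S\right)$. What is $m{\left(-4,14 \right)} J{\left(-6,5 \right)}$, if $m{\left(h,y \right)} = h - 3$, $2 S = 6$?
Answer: $-1512$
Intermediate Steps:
$S = 3$ ($S = \frac{1}{2} \cdot 6 = 3$)
$m{\left(h,y \right)} = -3 + h$ ($m{\left(h,y \right)} = h - 3 = -3 + h$)
$g{\left(a \right)} = -9 - 3 a$ ($g{\left(a \right)} = \left(1 - 4\right) \left(a + 3\right) = - 3 \left(3 + a\right) = -9 - 3 a$)
$J{\left(R,F \right)} = \left(-9 - 3 F\right) \left(-3 + R\right)$ ($J{\left(R,F \right)} = \left(-9 - 3 F\right) \left(R - 3\right) = \left(-9 - 3 F\right) \left(-3 + R\right)$)
$m{\left(-4,14 \right)} J{\left(-6,5 \right)} = \left(-3 - 4\right) \left(- 3 \left(-3 - 6\right) \left(3 + 5\right)\right) = - 7 \left(\left(-3\right) \left(-9\right) 8\right) = \left(-7\right) 216 = -1512$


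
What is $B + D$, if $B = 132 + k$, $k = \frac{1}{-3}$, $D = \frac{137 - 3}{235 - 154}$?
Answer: $\frac{10799}{81} \approx 133.32$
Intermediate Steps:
$D = \frac{134}{81} \approx 1.6543$
$k = - \frac{1}{3} \approx -0.33333$
$B = \frac{395}{3}$ ($B = 132 - \frac{1}{3} = \frac{395}{3} \approx 131.67$)
$B + D = \frac{395}{3} + \frac{134}{81} = \frac{10799}{81}$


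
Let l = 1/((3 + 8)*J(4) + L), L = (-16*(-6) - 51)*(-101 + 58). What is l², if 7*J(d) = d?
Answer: 49/182277001 ≈ 2.6882e-7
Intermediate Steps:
J(d) = d/7
L = -1935 (L = (96 - 51)*(-43) = 45*(-43) = -1935)
l = -7/13501 (l = 1/((3 + 8)*((⅐)*4) - 1935) = 1/(11*(4/7) - 1935) = 1/(44/7 - 1935) = 1/(-13501/7) = -7/13501 ≈ -0.00051848)
l² = (-7/13501)² = 49/182277001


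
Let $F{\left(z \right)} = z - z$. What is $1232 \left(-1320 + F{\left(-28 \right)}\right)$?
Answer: $-1626240$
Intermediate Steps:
$F{\left(z \right)} = 0$
$1232 \left(-1320 + F{\left(-28 \right)}\right) = 1232 \left(-1320 + 0\right) = 1232 \left(-1320\right) = -1626240$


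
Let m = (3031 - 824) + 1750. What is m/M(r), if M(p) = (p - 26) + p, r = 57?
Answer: 3957/88 ≈ 44.966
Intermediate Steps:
M(p) = -26 + 2*p (M(p) = (-26 + p) + p = -26 + 2*p)
m = 3957 (m = 2207 + 1750 = 3957)
m/M(r) = 3957/(-26 + 2*57) = 3957/(-26 + 114) = 3957/88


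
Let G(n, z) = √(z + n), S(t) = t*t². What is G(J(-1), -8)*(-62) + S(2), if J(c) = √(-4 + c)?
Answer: 8 - 62*√(-8 + I*√5) ≈ -16.276 - 177.03*I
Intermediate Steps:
S(t) = t³
G(n, z) = √(n + z)
G(J(-1), -8)*(-62) + S(2) = √(√(-4 - 1) - 8)*(-62) + 2³ = √(√(-5) - 8)*(-62) + 8 = √(I*√5 - 8)*(-62) + 8 = √(-8 + I*√5)*(-62) + 8 = -62*√(-8 + I*√5) + 8 = 8 - 62*√(-8 + I*√5)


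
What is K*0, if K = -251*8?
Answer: 0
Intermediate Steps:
K = -2008
K*0 = -2008*0 = 0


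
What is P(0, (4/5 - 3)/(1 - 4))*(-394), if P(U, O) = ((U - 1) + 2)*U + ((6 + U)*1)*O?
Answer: -8668/5 ≈ -1733.6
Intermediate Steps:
P(U, O) = O*(6 + U) + U*(1 + U) (P(U, O) = ((-1 + U) + 2)*U + (6 + U)*O = (1 + U)*U + O*(6 + U) = U*(1 + U) + O*(6 + U) = O*(6 + U) + U*(1 + U))
P(0, (4/5 - 3)/(1 - 4))*(-394) = (0 + 0² + 6*((4/5 - 3)/(1 - 4)) + ((4/5 - 3)/(1 - 4))*0)*(-394) = (0 + 0 + 6*((4*(⅕) - 3)/(-3)) + ((4*(⅕) - 3)/(-3))*0)*(-394) = (0 + 0 + 6*((⅘ - 3)*(-⅓)) + ((⅘ - 3)*(-⅓))*0)*(-394) = (0 + 0 + 6*(-11/5*(-⅓)) - 11/5*(-⅓)*0)*(-394) = (0 + 0 + 6*(11/15) + (11/15)*0)*(-394) = (0 + 0 + 22/5 + 0)*(-394) = (22/5)*(-394) = -8668/5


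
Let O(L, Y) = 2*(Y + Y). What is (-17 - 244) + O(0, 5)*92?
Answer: 1579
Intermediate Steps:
O(L, Y) = 4*Y (O(L, Y) = 2*(2*Y) = 4*Y)
(-17 - 244) + O(0, 5)*92 = (-17 - 244) + (4*5)*92 = -261 + 20*92 = -261 + 1840 = 1579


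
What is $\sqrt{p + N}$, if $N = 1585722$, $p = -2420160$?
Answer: $i \sqrt{834438} \approx 913.48 i$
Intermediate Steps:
$\sqrt{p + N} = \sqrt{-2420160 + 1585722} = \sqrt{-834438} = i \sqrt{834438}$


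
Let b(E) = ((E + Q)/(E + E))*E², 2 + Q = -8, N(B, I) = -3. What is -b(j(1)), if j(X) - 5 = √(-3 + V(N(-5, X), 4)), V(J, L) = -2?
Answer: 15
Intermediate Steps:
Q = -10 (Q = -2 - 8 = -10)
j(X) = 5 + I*√5 (j(X) = 5 + √(-3 - 2) = 5 + √(-5) = 5 + I*√5)
b(E) = E*(-10 + E)/2 (b(E) = ((E - 10)/(E + E))*E² = ((-10 + E)/((2*E)))*E² = ((-10 + E)*(1/(2*E)))*E² = ((-10 + E)/(2*E))*E² = E*(-10 + E)/2)
-b(j(1)) = -(5 + I*√5)*(-10 + (5 + I*√5))/2 = -(5 + I*√5)*(-5 + I*√5)/2 = -(-5 + I*√5)*(5 + I*√5)/2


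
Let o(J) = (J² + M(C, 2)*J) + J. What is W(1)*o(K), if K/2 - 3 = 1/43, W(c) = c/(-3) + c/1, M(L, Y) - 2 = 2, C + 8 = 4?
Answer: 247000/5547 ≈ 44.529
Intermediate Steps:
C = -4 (C = -8 + 4 = -4)
M(L, Y) = 4 (M(L, Y) = 2 + 2 = 4)
W(c) = 2*c/3 (W(c) = c*(-⅓) + c*1 = -c/3 + c = 2*c/3)
K = 260/43 (K = 6 + 2/43 = 260/43 ≈ 6.0465)
o(J) = J² + 5*J (o(J) = (J² + 4*J) + J = J² + 5*J)
W(1)*o(K) = ((⅔)*1)*(260*(5 + 260/43)/43) = 2*((260/43)*(475/43))/3 = (⅔)*(123500/1849) = 247000/5547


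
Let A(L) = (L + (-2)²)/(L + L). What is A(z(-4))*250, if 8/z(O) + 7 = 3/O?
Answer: -2875/8 ≈ -359.38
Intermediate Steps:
z(O) = 8/(-7 + 3/O)
A(L) = (4 + L)/(2*L) (A(L) = (L + 4)/((2*L)) = (4 + L)*(1/(2*L)) = (4 + L)/(2*L))
A(z(-4))*250 = ((4 - 8*(-4)/(-3 + 7*(-4)))/(2*((-8*(-4)/(-3 + 7*(-4))))))*250 = ((4 - 8*(-4)/(-3 - 28))/(2*((-8*(-4)/(-3 - 28)))))*250 = ((4 - 8*(-4)/(-31))/(2*((-8*(-4)/(-31)))))*250 = ((4 - 8*(-4)*(-1/31))/(2*((-8*(-4)*(-1/31)))))*250 = ((4 - 32/31)/(2*(-32/31)))*250 = ((½)*(-31/32)*(92/31))*250 = -23/16*250 = -2875/8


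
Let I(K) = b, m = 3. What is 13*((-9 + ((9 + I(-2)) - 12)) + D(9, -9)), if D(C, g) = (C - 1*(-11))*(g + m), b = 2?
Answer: -1690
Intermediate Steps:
I(K) = 2
D(C, g) = (3 + g)*(11 + C) (D(C, g) = (C - 1*(-11))*(g + 3) = (C + 11)*(3 + g) = (11 + C)*(3 + g) = (3 + g)*(11 + C))
13*((-9 + ((9 + I(-2)) - 12)) + D(9, -9)) = 13*((-9 + ((9 + 2) - 12)) + (33 + 3*9 + 11*(-9) + 9*(-9))) = 13*((-9 + (11 - 12)) + (33 + 27 - 99 - 81)) = 13*((-9 - 1) - 120) = 13*(-10 - 120) = 13*(-130) = -1690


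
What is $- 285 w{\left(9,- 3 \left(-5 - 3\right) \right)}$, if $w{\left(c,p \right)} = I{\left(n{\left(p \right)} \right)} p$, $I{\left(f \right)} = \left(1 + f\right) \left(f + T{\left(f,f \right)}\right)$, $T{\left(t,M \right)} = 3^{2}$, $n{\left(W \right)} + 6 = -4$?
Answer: $-61560$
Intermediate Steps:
$n{\left(W \right)} = -10$ ($n{\left(W \right)} = -6 - 4 = -10$)
$T{\left(t,M \right)} = 9$
$I{\left(f \right)} = \left(1 + f\right) \left(9 + f\right)$ ($I{\left(f \right)} = \left(1 + f\right) \left(f + 9\right) = \left(1 + f\right) \left(9 + f\right)$)
$w{\left(c,p \right)} = 9 p$ ($w{\left(c,p \right)} = \left(9 + \left(-10\right)^{2} + 10 \left(-10\right)\right) p = \left(9 + 100 - 100\right) p = 9 p$)
$- 285 w{\left(9,- 3 \left(-5 - 3\right) \right)} = - 285 \cdot 9 \left(- 3 \left(-5 - 3\right)\right) = - 285 \cdot 9 \left(\left(-3\right) \left(-8\right)\right) = - 285 \cdot 9 \cdot 24 = \left(-285\right) 216 = -61560$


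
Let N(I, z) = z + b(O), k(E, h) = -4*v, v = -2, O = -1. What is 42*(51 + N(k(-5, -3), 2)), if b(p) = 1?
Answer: 2268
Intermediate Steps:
k(E, h) = 8 (k(E, h) = -4*(-2) = 8)
N(I, z) = 1 + z (N(I, z) = z + 1 = 1 + z)
42*(51 + N(k(-5, -3), 2)) = 42*(51 + (1 + 2)) = 42*(51 + 3) = 42*54 = 2268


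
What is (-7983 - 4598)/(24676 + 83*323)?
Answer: -12581/51485 ≈ -0.24436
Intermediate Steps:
(-7983 - 4598)/(24676 + 83*323) = -12581/(24676 + 26809) = -12581/51485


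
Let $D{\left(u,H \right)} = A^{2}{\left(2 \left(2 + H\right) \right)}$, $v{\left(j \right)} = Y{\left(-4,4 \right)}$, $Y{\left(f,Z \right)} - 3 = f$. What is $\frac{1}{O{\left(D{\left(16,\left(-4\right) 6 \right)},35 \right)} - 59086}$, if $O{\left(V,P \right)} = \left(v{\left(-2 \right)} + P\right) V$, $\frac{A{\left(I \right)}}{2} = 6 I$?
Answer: $\frac{1}{9419570} \approx 1.0616 \cdot 10^{-7}$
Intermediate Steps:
$Y{\left(f,Z \right)} = 3 + f$
$v{\left(j \right)} = -1$ ($v{\left(j \right)} = 3 - 4 = -1$)
$A{\left(I \right)} = 12 I$ ($A{\left(I \right)} = 2 \cdot 6 I = 12 I$)
$D{\left(u,H \right)} = \left(48 + 24 H\right)^{2}$ ($D{\left(u,H \right)} = \left(12 \cdot 2 \left(2 + H\right)\right)^{2} = \left(12 \left(4 + 2 H\right)\right)^{2} = \left(48 + 24 H\right)^{2}$)
$O{\left(V,P \right)} = V \left(-1 + P\right)$ ($O{\left(V,P \right)} = \left(-1 + P\right) V = V \left(-1 + P\right)$)
$\frac{1}{O{\left(D{\left(16,\left(-4\right) 6 \right)},35 \right)} - 59086} = \frac{1}{576 \left(2 - 24\right)^{2} \left(-1 + 35\right) - 59086} = \frac{1}{576 \left(2 - 24\right)^{2} \cdot 34 - 59086} = \frac{1}{576 \left(-22\right)^{2} \cdot 34 - 59086} = \frac{1}{576 \cdot 484 \cdot 34 - 59086} = \frac{1}{278784 \cdot 34 - 59086} = \frac{1}{9478656 - 59086} = \frac{1}{9419570}$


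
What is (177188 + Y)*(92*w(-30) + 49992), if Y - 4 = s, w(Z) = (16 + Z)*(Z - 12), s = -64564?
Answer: 11723223264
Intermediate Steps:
w(Z) = (-12 + Z)*(16 + Z) (w(Z) = (16 + Z)*(-12 + Z) = (-12 + Z)*(16 + Z))
Y = -64560 (Y = 4 - 64564 = -64560)
(177188 + Y)*(92*w(-30) + 49992) = (177188 - 64560)*(92*(-192 + (-30)² + 4*(-30)) + 49992) = 112628*(92*(-192 + 900 - 120) + 49992) = 112628*(92*588 + 49992) = 112628*(54096 + 49992) = 112628*104088 = 11723223264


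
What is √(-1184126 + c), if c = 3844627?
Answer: √2660501 ≈ 1631.1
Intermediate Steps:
√(-1184126 + c) = √(-1184126 + 3844627) = √2660501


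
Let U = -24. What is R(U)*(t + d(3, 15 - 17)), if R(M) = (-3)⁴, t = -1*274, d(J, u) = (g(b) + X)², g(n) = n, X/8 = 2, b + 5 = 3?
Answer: -6318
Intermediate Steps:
b = -2 (b = -5 + 3 = -2)
X = 16 (X = 8*2 = 16)
d(J, u) = 196 (d(J, u) = (-2 + 16)² = 14² = 196)
t = -274
R(M) = 81
R(U)*(t + d(3, 15 - 17)) = 81*(-274 + 196) = 81*(-78) = -6318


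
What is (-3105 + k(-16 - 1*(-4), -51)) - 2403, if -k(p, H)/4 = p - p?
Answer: -5508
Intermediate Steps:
k(p, H) = 0 (k(p, H) = -4*(p - p) = -4*0 = 0)
(-3105 + k(-16 - 1*(-4), -51)) - 2403 = (-3105 + 0) - 2403 = -3105 - 2403 = -5508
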